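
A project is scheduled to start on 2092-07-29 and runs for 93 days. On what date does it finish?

Advancing 93 days from July 29, 2092.
July has 31 days, so 31 − 29 = 2 days remain after July 29, 2092; 93 − 2 = 91 left.
August 2092 has 31 days: 91 − 31 = 60 left.
September 2092 has 30 days: 60 − 30 = 30 left.
30 days into October 2092 → October 30, 2092.

October 30, 2092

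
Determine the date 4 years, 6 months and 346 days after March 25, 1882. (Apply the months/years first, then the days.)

September 6, 1887

Advancing 4 years, 6 months and 346 days from March 25, 1882: first the month/year part, then the days.
+4 years → 1886; month 3 + 6 = 9 → September 1886.
Day 25 is valid in September, giving September 25, 1886.
Now add 346 days from September 25, 1886.
September has 30 days, so 30 − 25 = 5 days remain after September 25, 1886; 346 − 5 = 341 left.
October 1886 has 31 days: 341 − 31 = 310 left.
November 1886 has 30 days: 310 − 30 = 280 left.
December 1886 has 31 days: 280 − 31 = 249 left.
January 1887 has 31 days: 249 − 31 = 218 left.
February 1887 has 28 days (1887 is not a leap year): 218 − 28 = 190 left.
March 1887 has 31 days: 190 − 31 = 159 left.
April 1887 has 30 days: 159 − 30 = 129 left.
May 1887 has 31 days: 129 − 31 = 98 left.
June 1887 has 30 days: 98 − 30 = 68 left.
July 1887 has 31 days: 68 − 31 = 37 left.
August 1887 has 31 days: 37 − 31 = 6 left.
6 days into September 1887 → September 6, 1887.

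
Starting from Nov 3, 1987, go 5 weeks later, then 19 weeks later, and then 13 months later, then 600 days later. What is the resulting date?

January 9, 1991

Adding 5 weeks (= 35 days) from November 3, 1987:
November has 30 days, so 30 − 3 = 27 days remain after November 3, 1987; 35 − 27 = 8 left.
8 days into December 1987 → December 8, 1987.
Counting forward 19 weeks (= 133 days) from December 8, 1987:
December has 31 days, so 31 − 8 = 23 days remain after December 8, 1987; 133 − 23 = 110 left.
January 1988 has 31 days: 110 − 31 = 79 left.
February 1988 has 29 days (1988 is a leap year): 79 − 29 = 50 left.
March 1988 has 31 days: 50 − 31 = 19 left.
19 days into April 1988 → April 19, 1988.
Counting forward 13 months from April 19, 1988:
month 4 + 13 = 17, which is month 5 of year 1989 → May 1989.
Day 19 is valid in May, giving May 19, 1989.
Advancing 600 days from May 19, 1989:
May has 31 days, so 31 − 19 = 12 days remain after May 19, 1989; 600 − 12 = 588 left.
June 1989 has 30 days: 588 − 30 = 558 left.
July 1989 has 31 days: 558 − 31 = 527 left.
August 1989 has 31 days: 527 − 31 = 496 left.
September 1989 has 30 days: 496 − 30 = 466 left.
October 1989 has 31 days: 466 − 31 = 435 left.
November 1989 has 30 days: 435 − 30 = 405 left.
December 1989 has 31 days: 405 − 31 = 374 left.
January 1990 has 31 days: 374 − 31 = 343 left.
February 1990 has 28 days (1990 is not a leap year): 343 − 28 = 315 left.
March 1990 has 31 days: 315 − 31 = 284 left.
April 1990 has 30 days: 284 − 30 = 254 left.
May 1990 has 31 days: 254 − 31 = 223 left.
June 1990 has 30 days: 223 − 30 = 193 left.
July 1990 has 31 days: 193 − 31 = 162 left.
August 1990 has 31 days: 162 − 31 = 131 left.
September 1990 has 30 days: 131 − 30 = 101 left.
October 1990 has 31 days: 101 − 31 = 70 left.
November 1990 has 30 days: 70 − 30 = 40 left.
December 1990 has 31 days: 40 − 31 = 9 left.
9 days into January 1991 → January 9, 1991.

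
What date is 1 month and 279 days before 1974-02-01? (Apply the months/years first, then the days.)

March 28, 1973

Counting back 1 month and 279 days from February 1, 1974: first the month/year part, then the days.
month 2 − 1 = 1 → January 1974.
Day 1 is valid in January, giving January 1, 1974.
Now subtract 279 days from January 1, 1974.
Going back 1 day from January 1, 1974 reaches the end of the previous month; 279 − 1 = 278 left.
December 1973 has 31 days: 278 − 31 = 247 left.
November 1973 has 30 days: 247 − 30 = 217 left.
October 1973 has 31 days: 217 − 31 = 186 left.
September 1973 has 30 days: 186 − 30 = 156 left.
August 1973 has 31 days: 156 − 31 = 125 left.
July 1973 has 31 days: 125 − 31 = 94 left.
June 1973 has 30 days: 94 − 30 = 64 left.
May 1973 has 31 days: 64 − 31 = 33 left.
April 1973 has 30 days: 33 − 30 = 3 left.
March 1973 has 31 days; 31 − 3 = 28 → March 28, 1973.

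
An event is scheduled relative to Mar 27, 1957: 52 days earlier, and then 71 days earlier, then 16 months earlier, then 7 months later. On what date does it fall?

Going back 52 days from March 27, 1957:
Going back 27 days from March 27, 1957 reaches the end of the previous month; 52 − 27 = 25 left.
February 1957 has 28 days; 28 − 25 = 3 → February 3, 1957.
Going back 71 days from February 3, 1957:
Going back 3 days from February 3, 1957 reaches the end of the previous month; 71 − 3 = 68 left.
January 1957 has 31 days: 68 − 31 = 37 left.
December 1956 has 31 days: 37 − 31 = 6 left.
November 1956 has 30 days; 30 − 6 = 24 → November 24, 1956.
Subtracting 16 months from November 24, 1956:
month 11 − 16 = -5, which is month 7 of year 1955 → July 1955.
Day 24 is valid in July, giving July 24, 1955.
Advancing 7 months from July 24, 1955:
month 7 + 7 = 14, which is month 2 of year 1956 → February 1956.
Day 24 is valid in February, giving February 24, 1956.

February 24, 1956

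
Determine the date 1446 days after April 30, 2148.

April 15, 2152

Advancing 1446 days from April 30, 2148.
April has 30 days, so 30 − 30 = 0 days remain after April 30, 2148; 1446 − 0 = 1446 left.
May 2148 has 31 days: 1446 − 31 = 1415 left.
June 2148 has 30 days: 1415 − 30 = 1385 left.
July 2148 has 31 days: 1385 − 31 = 1354 left.
August 2148 has 31 days: 1354 − 31 = 1323 left.
September 2148 has 30 days: 1323 − 30 = 1293 left.
October 2148 has 31 days: 1293 − 31 = 1262 left.
November 2148 has 30 days: 1262 − 30 = 1232 left.
December 2148 has 31 days: 1232 − 31 = 1201 left.
January 2149 has 31 days: 1201 − 31 = 1170 left.
February 2149 has 28 days (2149 is not a leap year): 1170 − 28 = 1142 left.
March 2149 has 31 days: 1142 − 31 = 1111 left.
April 2149 has 30 days: 1111 − 30 = 1081 left.
May 2149 has 31 days: 1081 − 31 = 1050 left.
June 2149 has 30 days: 1050 − 30 = 1020 left.
July 2149 has 31 days: 1020 − 31 = 989 left.
August 2149 has 31 days: 989 − 31 = 958 left.
September 2149 has 30 days: 958 − 30 = 928 left.
October 2149 has 31 days: 928 − 31 = 897 left.
November 2149 has 30 days: 897 − 30 = 867 left.
December 2149 has 31 days: 867 − 31 = 836 left.
January 2150 has 31 days: 836 − 31 = 805 left.
February 2150 has 28 days (2150 is not a leap year): 805 − 28 = 777 left.
March 2150 has 31 days: 777 − 31 = 746 left.
April 2150 has 30 days: 746 − 30 = 716 left.
May 2150 has 31 days: 716 − 31 = 685 left.
June 2150 has 30 days: 685 − 30 = 655 left.
July 2150 has 31 days: 655 − 31 = 624 left.
August 2150 has 31 days: 624 − 31 = 593 left.
September 2150 has 30 days: 593 − 30 = 563 left.
October 2150 has 31 days: 563 − 31 = 532 left.
November 2150 has 30 days: 532 − 30 = 502 left.
December 2150 has 31 days: 502 − 31 = 471 left.
January 2151 has 31 days: 471 − 31 = 440 left.
February 2151 has 28 days (2151 is not a leap year): 440 − 28 = 412 left.
March 2151 has 31 days: 412 − 31 = 381 left.
April 2151 has 30 days: 381 − 30 = 351 left.
May 2151 has 31 days: 351 − 31 = 320 left.
June 2151 has 30 days: 320 − 30 = 290 left.
July 2151 has 31 days: 290 − 31 = 259 left.
August 2151 has 31 days: 259 − 31 = 228 left.
September 2151 has 30 days: 228 − 30 = 198 left.
October 2151 has 31 days: 198 − 31 = 167 left.
November 2151 has 30 days: 167 − 30 = 137 left.
December 2151 has 31 days: 137 − 31 = 106 left.
January 2152 has 31 days: 106 − 31 = 75 left.
February 2152 has 29 days (2152 is a leap year): 75 − 29 = 46 left.
March 2152 has 31 days: 46 − 31 = 15 left.
15 days into April 2152 → April 15, 2152.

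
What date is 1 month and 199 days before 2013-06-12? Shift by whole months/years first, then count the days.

October 25, 2012

Counting back 1 month and 199 days from June 12, 2013: first the month/year part, then the days.
month 6 − 1 = 5 → May 2013.
Day 12 is valid in May, giving May 12, 2013.
Now subtract 199 days from May 12, 2013.
Going back 12 days from May 12, 2013 reaches the end of the previous month; 199 − 12 = 187 left.
April 2013 has 30 days: 187 − 30 = 157 left.
March 2013 has 31 days: 157 − 31 = 126 left.
February 2013 has 28 days (2013 is not a leap year): 126 − 28 = 98 left.
January 2013 has 31 days: 98 − 31 = 67 left.
December 2012 has 31 days: 67 − 31 = 36 left.
November 2012 has 30 days: 36 − 30 = 6 left.
October 2012 has 31 days; 31 − 6 = 25 → October 25, 2012.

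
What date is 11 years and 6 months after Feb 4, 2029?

August 4, 2040

Advancing 11 years and 6 months from February 4, 2029.
+11 years → 2040; month 2 + 6 = 8 → August 2040.
Day 4 is valid in August, giving August 4, 2040.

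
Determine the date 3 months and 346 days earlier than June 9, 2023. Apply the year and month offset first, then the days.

Going back 3 months and 346 days from June 9, 2023: first the month/year part, then the days.
month 6 − 3 = 3 → March 2023.
Day 9 is valid in March, giving March 9, 2023.
Now subtract 346 days from March 9, 2023.
Going back 9 days from March 9, 2023 reaches the end of the previous month; 346 − 9 = 337 left.
February 2023 has 28 days (2023 is not a leap year): 337 − 28 = 309 left.
January 2023 has 31 days: 309 − 31 = 278 left.
December 2022 has 31 days: 278 − 31 = 247 left.
November 2022 has 30 days: 247 − 30 = 217 left.
October 2022 has 31 days: 217 − 31 = 186 left.
September 2022 has 30 days: 186 − 30 = 156 left.
August 2022 has 31 days: 156 − 31 = 125 left.
July 2022 has 31 days: 125 − 31 = 94 left.
June 2022 has 30 days: 94 − 30 = 64 left.
May 2022 has 31 days: 64 − 31 = 33 left.
April 2022 has 30 days: 33 − 30 = 3 left.
March 2022 has 31 days; 31 − 3 = 28 → March 28, 2022.

March 28, 2022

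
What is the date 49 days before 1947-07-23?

June 4, 1947

Counting back 49 days from July 23, 1947.
Going back 23 days from July 23, 1947 reaches the end of the previous month; 49 − 23 = 26 left.
June 1947 has 30 days; 30 − 26 = 4 → June 4, 1947.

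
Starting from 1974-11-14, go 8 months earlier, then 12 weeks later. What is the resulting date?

Going back 8 months from November 14, 1974:
month 11 − 8 = 3 → March 1974.
Day 14 is valid in March, giving March 14, 1974.
Advancing 12 weeks (= 84 days) from March 14, 1974:
March has 31 days, so 31 − 14 = 17 days remain after March 14, 1974; 84 − 17 = 67 left.
April 1974 has 30 days: 67 − 30 = 37 left.
May 1974 has 31 days: 37 − 31 = 6 left.
6 days into June 1974 → June 6, 1974.

June 6, 1974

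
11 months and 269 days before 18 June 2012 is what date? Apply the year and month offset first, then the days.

Counting back 11 months and 269 days from June 18, 2012: first the month/year part, then the days.
month 6 − 11 = -5, which is month 7 of year 2011 → July 2011.
Day 18 is valid in July, giving July 18, 2011.
Now subtract 269 days from July 18, 2011.
Going back 18 days from July 18, 2011 reaches the end of the previous month; 269 − 18 = 251 left.
June 2011 has 30 days: 251 − 30 = 221 left.
May 2011 has 31 days: 221 − 31 = 190 left.
April 2011 has 30 days: 190 − 30 = 160 left.
March 2011 has 31 days: 160 − 31 = 129 left.
February 2011 has 28 days (2011 is not a leap year): 129 − 28 = 101 left.
January 2011 has 31 days: 101 − 31 = 70 left.
December 2010 has 31 days: 70 − 31 = 39 left.
November 2010 has 30 days: 39 − 30 = 9 left.
October 2010 has 31 days; 31 − 9 = 22 → October 22, 2010.

October 22, 2010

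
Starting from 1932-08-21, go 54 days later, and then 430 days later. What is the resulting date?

Adding 54 days from August 21, 1932:
August has 31 days, so 31 − 21 = 10 days remain after August 21, 1932; 54 − 10 = 44 left.
September 1932 has 30 days: 44 − 30 = 14 left.
14 days into October 1932 → October 14, 1932.
Adding 430 days from October 14, 1932:
October has 31 days, so 31 − 14 = 17 days remain after October 14, 1932; 430 − 17 = 413 left.
November 1932 has 30 days: 413 − 30 = 383 left.
December 1932 has 31 days: 383 − 31 = 352 left.
January 1933 has 31 days: 352 − 31 = 321 left.
February 1933 has 28 days (1933 is not a leap year): 321 − 28 = 293 left.
March 1933 has 31 days: 293 − 31 = 262 left.
April 1933 has 30 days: 262 − 30 = 232 left.
May 1933 has 31 days: 232 − 31 = 201 left.
June 1933 has 30 days: 201 − 30 = 171 left.
July 1933 has 31 days: 171 − 31 = 140 left.
August 1933 has 31 days: 140 − 31 = 109 left.
September 1933 has 30 days: 109 − 30 = 79 left.
October 1933 has 31 days: 79 − 31 = 48 left.
November 1933 has 30 days: 48 − 30 = 18 left.
18 days into December 1933 → December 18, 1933.

December 18, 1933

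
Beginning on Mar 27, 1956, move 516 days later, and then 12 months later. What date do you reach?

August 25, 1958

Adding 516 days from March 27, 1956:
March has 31 days, so 31 − 27 = 4 days remain after March 27, 1956; 516 − 4 = 512 left.
April 1956 has 30 days: 512 − 30 = 482 left.
May 1956 has 31 days: 482 − 31 = 451 left.
June 1956 has 30 days: 451 − 30 = 421 left.
July 1956 has 31 days: 421 − 31 = 390 left.
August 1956 has 31 days: 390 − 31 = 359 left.
September 1956 has 30 days: 359 − 30 = 329 left.
October 1956 has 31 days: 329 − 31 = 298 left.
November 1956 has 30 days: 298 − 30 = 268 left.
December 1956 has 31 days: 268 − 31 = 237 left.
January 1957 has 31 days: 237 − 31 = 206 left.
February 1957 has 28 days (1957 is not a leap year): 206 − 28 = 178 left.
March 1957 has 31 days: 178 − 31 = 147 left.
April 1957 has 30 days: 147 − 30 = 117 left.
May 1957 has 31 days: 117 − 31 = 86 left.
June 1957 has 30 days: 86 − 30 = 56 left.
July 1957 has 31 days: 56 − 31 = 25 left.
25 days into August 1957 → August 25, 1957.
Adding 12 months from August 25, 1957:
month 8 + 12 = 20, which is month 8 of year 1958 → August 1958.
Day 25 is valid in August, giving August 25, 1958.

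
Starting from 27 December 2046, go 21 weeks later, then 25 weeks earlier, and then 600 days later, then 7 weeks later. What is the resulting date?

September 8, 2048

Adding 21 weeks (= 147 days) from December 27, 2046:
December has 31 days, so 31 − 27 = 4 days remain after December 27, 2046; 147 − 4 = 143 left.
January 2047 has 31 days: 143 − 31 = 112 left.
February 2047 has 28 days (2047 is not a leap year): 112 − 28 = 84 left.
March 2047 has 31 days: 84 − 31 = 53 left.
April 2047 has 30 days: 53 − 30 = 23 left.
23 days into May 2047 → May 23, 2047.
Going back 25 weeks (= 175 days) from May 23, 2047:
Going back 23 days from May 23, 2047 reaches the end of the previous month; 175 − 23 = 152 left.
April 2047 has 30 days: 152 − 30 = 122 left.
March 2047 has 31 days: 122 − 31 = 91 left.
February 2047 has 28 days (2047 is not a leap year): 91 − 28 = 63 left.
January 2047 has 31 days: 63 − 31 = 32 left.
December 2046 has 31 days: 32 − 31 = 1 left.
November 2046 has 30 days; 30 − 1 = 29 → November 29, 2046.
Advancing 600 days from November 29, 2046:
November has 30 days, so 30 − 29 = 1 day remains after November 29, 2046; 600 − 1 = 599 left.
December 2046 has 31 days: 599 − 31 = 568 left.
January 2047 has 31 days: 568 − 31 = 537 left.
February 2047 has 28 days (2047 is not a leap year): 537 − 28 = 509 left.
March 2047 has 31 days: 509 − 31 = 478 left.
April 2047 has 30 days: 478 − 30 = 448 left.
May 2047 has 31 days: 448 − 31 = 417 left.
June 2047 has 30 days: 417 − 30 = 387 left.
July 2047 has 31 days: 387 − 31 = 356 left.
August 2047 has 31 days: 356 − 31 = 325 left.
September 2047 has 30 days: 325 − 30 = 295 left.
October 2047 has 31 days: 295 − 31 = 264 left.
November 2047 has 30 days: 264 − 30 = 234 left.
December 2047 has 31 days: 234 − 31 = 203 left.
January 2048 has 31 days: 203 − 31 = 172 left.
February 2048 has 29 days (2048 is a leap year): 172 − 29 = 143 left.
March 2048 has 31 days: 143 − 31 = 112 left.
April 2048 has 30 days: 112 − 30 = 82 left.
May 2048 has 31 days: 82 − 31 = 51 left.
June 2048 has 30 days: 51 − 30 = 21 left.
21 days into July 2048 → July 21, 2048.
Advancing 7 weeks (= 49 days) from July 21, 2048:
July has 31 days, so 31 − 21 = 10 days remain after July 21, 2048; 49 − 10 = 39 left.
August 2048 has 31 days: 39 − 31 = 8 left.
8 days into September 2048 → September 8, 2048.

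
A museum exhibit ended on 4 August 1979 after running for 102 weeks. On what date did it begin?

August 20, 1977

Going back 102 weeks = 714 days from August 4, 1979.
Going back 4 days from August 4, 1979 reaches the end of the previous month; 714 − 4 = 710 left.
July 1979 has 31 days: 710 − 31 = 679 left.
June 1979 has 30 days: 679 − 30 = 649 left.
May 1979 has 31 days: 649 − 31 = 618 left.
April 1979 has 30 days: 618 − 30 = 588 left.
March 1979 has 31 days: 588 − 31 = 557 left.
February 1979 has 28 days (1979 is not a leap year): 557 − 28 = 529 left.
January 1979 has 31 days: 529 − 31 = 498 left.
December 1978 has 31 days: 498 − 31 = 467 left.
November 1978 has 30 days: 467 − 30 = 437 left.
October 1978 has 31 days: 437 − 31 = 406 left.
September 1978 has 30 days: 406 − 30 = 376 left.
August 1978 has 31 days: 376 − 31 = 345 left.
July 1978 has 31 days: 345 − 31 = 314 left.
June 1978 has 30 days: 314 − 30 = 284 left.
May 1978 has 31 days: 284 − 31 = 253 left.
April 1978 has 30 days: 253 − 30 = 223 left.
March 1978 has 31 days: 223 − 31 = 192 left.
February 1978 has 28 days (1978 is not a leap year): 192 − 28 = 164 left.
January 1978 has 31 days: 164 − 31 = 133 left.
December 1977 has 31 days: 133 − 31 = 102 left.
November 1977 has 30 days: 102 − 30 = 72 left.
October 1977 has 31 days: 72 − 31 = 41 left.
September 1977 has 30 days: 41 − 30 = 11 left.
August 1977 has 31 days; 31 − 11 = 20 → August 20, 1977.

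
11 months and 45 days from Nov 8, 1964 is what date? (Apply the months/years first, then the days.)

Counting forward 11 months and 45 days from November 8, 1964: first the month/year part, then the days.
month 11 + 11 = 22, which is month 10 of year 1965 → October 1965.
Day 8 is valid in October, giving October 8, 1965.
Now add 45 days from October 8, 1965.
October has 31 days, so 31 − 8 = 23 days remain after October 8, 1965; 45 − 23 = 22 left.
22 days into November 1965 → November 22, 1965.

November 22, 1965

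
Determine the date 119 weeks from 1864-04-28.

Counting forward 119 weeks = 833 days from April 28, 1864.
April has 30 days, so 30 − 28 = 2 days remain after April 28, 1864; 833 − 2 = 831 left.
May 1864 has 31 days: 831 − 31 = 800 left.
June 1864 has 30 days: 800 − 30 = 770 left.
July 1864 has 31 days: 770 − 31 = 739 left.
August 1864 has 31 days: 739 − 31 = 708 left.
September 1864 has 30 days: 708 − 30 = 678 left.
October 1864 has 31 days: 678 − 31 = 647 left.
November 1864 has 30 days: 647 − 30 = 617 left.
December 1864 has 31 days: 617 − 31 = 586 left.
January 1865 has 31 days: 586 − 31 = 555 left.
February 1865 has 28 days (1865 is not a leap year): 555 − 28 = 527 left.
March 1865 has 31 days: 527 − 31 = 496 left.
April 1865 has 30 days: 496 − 30 = 466 left.
May 1865 has 31 days: 466 − 31 = 435 left.
June 1865 has 30 days: 435 − 30 = 405 left.
July 1865 has 31 days: 405 − 31 = 374 left.
August 1865 has 31 days: 374 − 31 = 343 left.
September 1865 has 30 days: 343 − 30 = 313 left.
October 1865 has 31 days: 313 − 31 = 282 left.
November 1865 has 30 days: 282 − 30 = 252 left.
December 1865 has 31 days: 252 − 31 = 221 left.
January 1866 has 31 days: 221 − 31 = 190 left.
February 1866 has 28 days (1866 is not a leap year): 190 − 28 = 162 left.
March 1866 has 31 days: 162 − 31 = 131 left.
April 1866 has 30 days: 131 − 30 = 101 left.
May 1866 has 31 days: 101 − 31 = 70 left.
June 1866 has 30 days: 70 − 30 = 40 left.
July 1866 has 31 days: 40 − 31 = 9 left.
9 days into August 1866 → August 9, 1866.

August 9, 1866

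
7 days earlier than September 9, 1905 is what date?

September 2, 1905

Going back 7 days from September 9, 1905.
9 − 7 = 2, still in September 1905.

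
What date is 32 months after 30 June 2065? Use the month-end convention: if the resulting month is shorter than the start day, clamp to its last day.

Advancing 32 months from June 30, 2065.
month 6 + 32 = 38, which is month 2 of year 2068 → February 2068.
February 2068 has only 29 days (2068 is a leap year — relevant if February), and the start was day 30, so the date clamps to February 29, 2068.

February 29, 2068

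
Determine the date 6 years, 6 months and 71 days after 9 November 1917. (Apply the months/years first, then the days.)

Adding 6 years, 6 months and 71 days from November 9, 1917: first the month/year part, then the days.
+6 years → 1923; month 11 + 6 = 17, which is month 5 of year 1924 → May 1924.
Day 9 is valid in May, giving May 9, 1924.
Now add 71 days from May 9, 1924.
May has 31 days, so 31 − 9 = 22 days remain after May 9, 1924; 71 − 22 = 49 left.
June 1924 has 30 days: 49 − 30 = 19 left.
19 days into July 1924 → July 19, 1924.

July 19, 1924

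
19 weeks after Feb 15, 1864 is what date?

Advancing 19 weeks = 133 days from February 15, 1864.
February has 29 days, so 29 − 15 = 14 days remain after February 15, 1864; 133 − 14 = 119 left.
March 1864 has 31 days: 119 − 31 = 88 left.
April 1864 has 30 days: 88 − 30 = 58 left.
May 1864 has 31 days: 58 − 31 = 27 left.
27 days into June 1864 → June 27, 1864.

June 27, 1864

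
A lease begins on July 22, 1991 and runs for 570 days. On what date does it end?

February 11, 1993

Adding 570 days from July 22, 1991.
July has 31 days, so 31 − 22 = 9 days remain after July 22, 1991; 570 − 9 = 561 left.
August 1991 has 31 days: 561 − 31 = 530 left.
September 1991 has 30 days: 530 − 30 = 500 left.
October 1991 has 31 days: 500 − 31 = 469 left.
November 1991 has 30 days: 469 − 30 = 439 left.
December 1991 has 31 days: 439 − 31 = 408 left.
January 1992 has 31 days: 408 − 31 = 377 left.
February 1992 has 29 days (1992 is a leap year): 377 − 29 = 348 left.
March 1992 has 31 days: 348 − 31 = 317 left.
April 1992 has 30 days: 317 − 30 = 287 left.
May 1992 has 31 days: 287 − 31 = 256 left.
June 1992 has 30 days: 256 − 30 = 226 left.
July 1992 has 31 days: 226 − 31 = 195 left.
August 1992 has 31 days: 195 − 31 = 164 left.
September 1992 has 30 days: 164 − 30 = 134 left.
October 1992 has 31 days: 134 − 31 = 103 left.
November 1992 has 30 days: 103 − 30 = 73 left.
December 1992 has 31 days: 73 − 31 = 42 left.
January 1993 has 31 days: 42 − 31 = 11 left.
11 days into February 1993 → February 11, 1993.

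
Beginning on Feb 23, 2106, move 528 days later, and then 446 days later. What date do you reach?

Counting forward 528 days from February 23, 2106:
February has 28 days, so 28 − 23 = 5 days remain after February 23, 2106; 528 − 5 = 523 left.
March 2106 has 31 days: 523 − 31 = 492 left.
April 2106 has 30 days: 492 − 30 = 462 left.
May 2106 has 31 days: 462 − 31 = 431 left.
June 2106 has 30 days: 431 − 30 = 401 left.
July 2106 has 31 days: 401 − 31 = 370 left.
August 2106 has 31 days: 370 − 31 = 339 left.
September 2106 has 30 days: 339 − 30 = 309 left.
October 2106 has 31 days: 309 − 31 = 278 left.
November 2106 has 30 days: 278 − 30 = 248 left.
December 2106 has 31 days: 248 − 31 = 217 left.
January 2107 has 31 days: 217 − 31 = 186 left.
February 2107 has 28 days (2107 is not a leap year): 186 − 28 = 158 left.
March 2107 has 31 days: 158 − 31 = 127 left.
April 2107 has 30 days: 127 − 30 = 97 left.
May 2107 has 31 days: 97 − 31 = 66 left.
June 2107 has 30 days: 66 − 30 = 36 left.
July 2107 has 31 days: 36 − 31 = 5 left.
5 days into August 2107 → August 5, 2107.
Counting forward 446 days from August 5, 2107:
August has 31 days, so 31 − 5 = 26 days remain after August 5, 2107; 446 − 26 = 420 left.
September 2107 has 30 days: 420 − 30 = 390 left.
October 2107 has 31 days: 390 − 31 = 359 left.
November 2107 has 30 days: 359 − 30 = 329 left.
December 2107 has 31 days: 329 − 31 = 298 left.
January 2108 has 31 days: 298 − 31 = 267 left.
February 2108 has 29 days (2108 is a leap year): 267 − 29 = 238 left.
March 2108 has 31 days: 238 − 31 = 207 left.
April 2108 has 30 days: 207 − 30 = 177 left.
May 2108 has 31 days: 177 − 31 = 146 left.
June 2108 has 30 days: 146 − 30 = 116 left.
July 2108 has 31 days: 116 − 31 = 85 left.
August 2108 has 31 days: 85 − 31 = 54 left.
September 2108 has 30 days: 54 − 30 = 24 left.
24 days into October 2108 → October 24, 2108.

October 24, 2108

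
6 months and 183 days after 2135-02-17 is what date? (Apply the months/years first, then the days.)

February 16, 2136

Adding 6 months and 183 days from February 17, 2135: first the month/year part, then the days.
month 2 + 6 = 8 → August 2135.
Day 17 is valid in August, giving August 17, 2135.
Now add 183 days from August 17, 2135.
August has 31 days, so 31 − 17 = 14 days remain after August 17, 2135; 183 − 14 = 169 left.
September 2135 has 30 days: 169 − 30 = 139 left.
October 2135 has 31 days: 139 − 31 = 108 left.
November 2135 has 30 days: 108 − 30 = 78 left.
December 2135 has 31 days: 78 − 31 = 47 left.
January 2136 has 31 days: 47 − 31 = 16 left.
16 days into February 2136 → February 16, 2136.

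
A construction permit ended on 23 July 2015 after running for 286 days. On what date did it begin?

October 10, 2014

Counting back 286 days from July 23, 2015.
Going back 23 days from July 23, 2015 reaches the end of the previous month; 286 − 23 = 263 left.
June 2015 has 30 days: 263 − 30 = 233 left.
May 2015 has 31 days: 233 − 31 = 202 left.
April 2015 has 30 days: 202 − 30 = 172 left.
March 2015 has 31 days: 172 − 31 = 141 left.
February 2015 has 28 days (2015 is not a leap year): 141 − 28 = 113 left.
January 2015 has 31 days: 113 − 31 = 82 left.
December 2014 has 31 days: 82 − 31 = 51 left.
November 2014 has 30 days: 51 − 30 = 21 left.
October 2014 has 31 days; 31 − 21 = 10 → October 10, 2014.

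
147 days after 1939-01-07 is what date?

June 3, 1939

Advancing 147 days from January 7, 1939.
January has 31 days, so 31 − 7 = 24 days remain after January 7, 1939; 147 − 24 = 123 left.
February 1939 has 28 days (1939 is not a leap year): 123 − 28 = 95 left.
March 1939 has 31 days: 95 − 31 = 64 left.
April 1939 has 30 days: 64 − 30 = 34 left.
May 1939 has 31 days: 34 − 31 = 3 left.
3 days into June 1939 → June 3, 1939.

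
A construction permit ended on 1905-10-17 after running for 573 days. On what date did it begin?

Counting back 573 days from October 17, 1905.
Going back 17 days from October 17, 1905 reaches the end of the previous month; 573 − 17 = 556 left.
September 1905 has 30 days: 556 − 30 = 526 left.
August 1905 has 31 days: 526 − 31 = 495 left.
July 1905 has 31 days: 495 − 31 = 464 left.
June 1905 has 30 days: 464 − 30 = 434 left.
May 1905 has 31 days: 434 − 31 = 403 left.
April 1905 has 30 days: 403 − 30 = 373 left.
March 1905 has 31 days: 373 − 31 = 342 left.
February 1905 has 28 days (1905 is not a leap year): 342 − 28 = 314 left.
January 1905 has 31 days: 314 − 31 = 283 left.
December 1904 has 31 days: 283 − 31 = 252 left.
November 1904 has 30 days: 252 − 30 = 222 left.
October 1904 has 31 days: 222 − 31 = 191 left.
September 1904 has 30 days: 191 − 30 = 161 left.
August 1904 has 31 days: 161 − 31 = 130 left.
July 1904 has 31 days: 130 − 31 = 99 left.
June 1904 has 30 days: 99 − 30 = 69 left.
May 1904 has 31 days: 69 − 31 = 38 left.
April 1904 has 30 days: 38 − 30 = 8 left.
March 1904 has 31 days; 31 − 8 = 23 → March 23, 1904.

March 23, 1904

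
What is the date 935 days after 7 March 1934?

September 27, 1936

Advancing 935 days from March 7, 1934.
March has 31 days, so 31 − 7 = 24 days remain after March 7, 1934; 935 − 24 = 911 left.
April 1934 has 30 days: 911 − 30 = 881 left.
May 1934 has 31 days: 881 − 31 = 850 left.
June 1934 has 30 days: 850 − 30 = 820 left.
July 1934 has 31 days: 820 − 31 = 789 left.
August 1934 has 31 days: 789 − 31 = 758 left.
September 1934 has 30 days: 758 − 30 = 728 left.
October 1934 has 31 days: 728 − 31 = 697 left.
November 1934 has 30 days: 697 − 30 = 667 left.
December 1934 has 31 days: 667 − 31 = 636 left.
January 1935 has 31 days: 636 − 31 = 605 left.
February 1935 has 28 days (1935 is not a leap year): 605 − 28 = 577 left.
March 1935 has 31 days: 577 − 31 = 546 left.
April 1935 has 30 days: 546 − 30 = 516 left.
May 1935 has 31 days: 516 − 31 = 485 left.
June 1935 has 30 days: 485 − 30 = 455 left.
July 1935 has 31 days: 455 − 31 = 424 left.
August 1935 has 31 days: 424 − 31 = 393 left.
September 1935 has 30 days: 393 − 30 = 363 left.
October 1935 has 31 days: 363 − 31 = 332 left.
November 1935 has 30 days: 332 − 30 = 302 left.
December 1935 has 31 days: 302 − 31 = 271 left.
January 1936 has 31 days: 271 − 31 = 240 left.
February 1936 has 29 days (1936 is a leap year): 240 − 29 = 211 left.
March 1936 has 31 days: 211 − 31 = 180 left.
April 1936 has 30 days: 180 − 30 = 150 left.
May 1936 has 31 days: 150 − 31 = 119 left.
June 1936 has 30 days: 119 − 30 = 89 left.
July 1936 has 31 days: 89 − 31 = 58 left.
August 1936 has 31 days: 58 − 31 = 27 left.
27 days into September 1936 → September 27, 1936.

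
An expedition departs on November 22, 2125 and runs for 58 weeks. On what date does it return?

January 2, 2127

Counting forward 58 weeks = 406 days from November 22, 2125.
November has 30 days, so 30 − 22 = 8 days remain after November 22, 2125; 406 − 8 = 398 left.
December 2125 has 31 days: 398 − 31 = 367 left.
January 2126 has 31 days: 367 − 31 = 336 left.
February 2126 has 28 days (2126 is not a leap year): 336 − 28 = 308 left.
March 2126 has 31 days: 308 − 31 = 277 left.
April 2126 has 30 days: 277 − 30 = 247 left.
May 2126 has 31 days: 247 − 31 = 216 left.
June 2126 has 30 days: 216 − 30 = 186 left.
July 2126 has 31 days: 186 − 31 = 155 left.
August 2126 has 31 days: 155 − 31 = 124 left.
September 2126 has 30 days: 124 − 30 = 94 left.
October 2126 has 31 days: 94 − 31 = 63 left.
November 2126 has 30 days: 63 − 30 = 33 left.
December 2126 has 31 days: 33 − 31 = 2 left.
2 days into January 2127 → January 2, 2127.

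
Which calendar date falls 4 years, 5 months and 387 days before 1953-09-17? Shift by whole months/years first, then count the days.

Subtracting 4 years, 5 months and 387 days from September 17, 1953: first the month/year part, then the days.
-4 years → 1949; month 9 − 5 = 4 → April 1949.
Day 17 is valid in April, giving April 17, 1949.
Now subtract 387 days from April 17, 1949.
Going back 17 days from April 17, 1949 reaches the end of the previous month; 387 − 17 = 370 left.
March 1949 has 31 days: 370 − 31 = 339 left.
February 1949 has 28 days (1949 is not a leap year): 339 − 28 = 311 left.
January 1949 has 31 days: 311 − 31 = 280 left.
December 1948 has 31 days: 280 − 31 = 249 left.
November 1948 has 30 days: 249 − 30 = 219 left.
October 1948 has 31 days: 219 − 31 = 188 left.
September 1948 has 30 days: 188 − 30 = 158 left.
August 1948 has 31 days: 158 − 31 = 127 left.
July 1948 has 31 days: 127 − 31 = 96 left.
June 1948 has 30 days: 96 − 30 = 66 left.
May 1948 has 31 days: 66 − 31 = 35 left.
April 1948 has 30 days: 35 − 30 = 5 left.
March 1948 has 31 days; 31 − 5 = 26 → March 26, 1948.

March 26, 1948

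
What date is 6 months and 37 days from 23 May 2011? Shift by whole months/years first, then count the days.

December 30, 2011

Counting forward 6 months and 37 days from May 23, 2011: first the month/year part, then the days.
month 5 + 6 = 11 → November 2011.
Day 23 is valid in November, giving November 23, 2011.
Now add 37 days from November 23, 2011.
November has 30 days, so 30 − 23 = 7 days remain after November 23, 2011; 37 − 7 = 30 left.
30 days into December 2011 → December 30, 2011.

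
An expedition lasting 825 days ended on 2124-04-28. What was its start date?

January 24, 2122

Subtracting 825 days from April 28, 2124.
Going back 28 days from April 28, 2124 reaches the end of the previous month; 825 − 28 = 797 left.
March 2124 has 31 days: 797 − 31 = 766 left.
February 2124 has 29 days (2124 is a leap year): 766 − 29 = 737 left.
January 2124 has 31 days: 737 − 31 = 706 left.
December 2123 has 31 days: 706 − 31 = 675 left.
November 2123 has 30 days: 675 − 30 = 645 left.
October 2123 has 31 days: 645 − 31 = 614 left.
September 2123 has 30 days: 614 − 30 = 584 left.
August 2123 has 31 days: 584 − 31 = 553 left.
July 2123 has 31 days: 553 − 31 = 522 left.
June 2123 has 30 days: 522 − 30 = 492 left.
May 2123 has 31 days: 492 − 31 = 461 left.
April 2123 has 30 days: 461 − 30 = 431 left.
March 2123 has 31 days: 431 − 31 = 400 left.
February 2123 has 28 days (2123 is not a leap year): 400 − 28 = 372 left.
January 2123 has 31 days: 372 − 31 = 341 left.
December 2122 has 31 days: 341 − 31 = 310 left.
November 2122 has 30 days: 310 − 30 = 280 left.
October 2122 has 31 days: 280 − 31 = 249 left.
September 2122 has 30 days: 249 − 30 = 219 left.
August 2122 has 31 days: 219 − 31 = 188 left.
July 2122 has 31 days: 188 − 31 = 157 left.
June 2122 has 30 days: 157 − 30 = 127 left.
May 2122 has 31 days: 127 − 31 = 96 left.
April 2122 has 30 days: 96 − 30 = 66 left.
March 2122 has 31 days: 66 − 31 = 35 left.
February 2122 has 28 days (2122 is not a leap year): 35 − 28 = 7 left.
January 2122 has 31 days; 31 − 7 = 24 → January 24, 2122.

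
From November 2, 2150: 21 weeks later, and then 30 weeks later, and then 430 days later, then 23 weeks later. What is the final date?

Adding 21 weeks (= 147 days) from November 2, 2150:
November has 30 days, so 30 − 2 = 28 days remain after November 2, 2150; 147 − 28 = 119 left.
December 2150 has 31 days: 119 − 31 = 88 left.
January 2151 has 31 days: 88 − 31 = 57 left.
February 2151 has 28 days (2151 is not a leap year): 57 − 28 = 29 left.
29 days into March 2151 → March 29, 2151.
Counting forward 30 weeks (= 210 days) from March 29, 2151:
March has 31 days, so 31 − 29 = 2 days remain after March 29, 2151; 210 − 2 = 208 left.
April 2151 has 30 days: 208 − 30 = 178 left.
May 2151 has 31 days: 178 − 31 = 147 left.
June 2151 has 30 days: 147 − 30 = 117 left.
July 2151 has 31 days: 117 − 31 = 86 left.
August 2151 has 31 days: 86 − 31 = 55 left.
September 2151 has 30 days: 55 − 30 = 25 left.
25 days into October 2151 → October 25, 2151.
Adding 430 days from October 25, 2151:
October has 31 days, so 31 − 25 = 6 days remain after October 25, 2151; 430 − 6 = 424 left.
November 2151 has 30 days: 424 − 30 = 394 left.
December 2151 has 31 days: 394 − 31 = 363 left.
January 2152 has 31 days: 363 − 31 = 332 left.
February 2152 has 29 days (2152 is a leap year): 332 − 29 = 303 left.
March 2152 has 31 days: 303 − 31 = 272 left.
April 2152 has 30 days: 272 − 30 = 242 left.
May 2152 has 31 days: 242 − 31 = 211 left.
June 2152 has 30 days: 211 − 30 = 181 left.
July 2152 has 31 days: 181 − 31 = 150 left.
August 2152 has 31 days: 150 − 31 = 119 left.
September 2152 has 30 days: 119 − 30 = 89 left.
October 2152 has 31 days: 89 − 31 = 58 left.
November 2152 has 30 days: 58 − 30 = 28 left.
28 days into December 2152 → December 28, 2152.
Counting forward 23 weeks (= 161 days) from December 28, 2152:
December has 31 days, so 31 − 28 = 3 days remain after December 28, 2152; 161 − 3 = 158 left.
January 2153 has 31 days: 158 − 31 = 127 left.
February 2153 has 28 days (2153 is not a leap year): 127 − 28 = 99 left.
March 2153 has 31 days: 99 − 31 = 68 left.
April 2153 has 30 days: 68 − 30 = 38 left.
May 2153 has 31 days: 38 − 31 = 7 left.
7 days into June 2153 → June 7, 2153.

June 7, 2153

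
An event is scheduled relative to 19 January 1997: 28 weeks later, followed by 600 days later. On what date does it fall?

March 26, 1999

Counting forward 28 weeks (= 196 days) from January 19, 1997:
January has 31 days, so 31 − 19 = 12 days remain after January 19, 1997; 196 − 12 = 184 left.
February 1997 has 28 days (1997 is not a leap year): 184 − 28 = 156 left.
March 1997 has 31 days: 156 − 31 = 125 left.
April 1997 has 30 days: 125 − 30 = 95 left.
May 1997 has 31 days: 95 − 31 = 64 left.
June 1997 has 30 days: 64 − 30 = 34 left.
July 1997 has 31 days: 34 − 31 = 3 left.
3 days into August 1997 → August 3, 1997.
Counting forward 600 days from August 3, 1997:
August has 31 days, so 31 − 3 = 28 days remain after August 3, 1997; 600 − 28 = 572 left.
September 1997 has 30 days: 572 − 30 = 542 left.
October 1997 has 31 days: 542 − 31 = 511 left.
November 1997 has 30 days: 511 − 30 = 481 left.
December 1997 has 31 days: 481 − 31 = 450 left.
January 1998 has 31 days: 450 − 31 = 419 left.
February 1998 has 28 days (1998 is not a leap year): 419 − 28 = 391 left.
March 1998 has 31 days: 391 − 31 = 360 left.
April 1998 has 30 days: 360 − 30 = 330 left.
May 1998 has 31 days: 330 − 31 = 299 left.
June 1998 has 30 days: 299 − 30 = 269 left.
July 1998 has 31 days: 269 − 31 = 238 left.
August 1998 has 31 days: 238 − 31 = 207 left.
September 1998 has 30 days: 207 − 30 = 177 left.
October 1998 has 31 days: 177 − 31 = 146 left.
November 1998 has 30 days: 146 − 30 = 116 left.
December 1998 has 31 days: 116 − 31 = 85 left.
January 1999 has 31 days: 85 − 31 = 54 left.
February 1999 has 28 days (1999 is not a leap year): 54 − 28 = 26 left.
26 days into March 1999 → March 26, 1999.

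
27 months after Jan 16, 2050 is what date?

April 16, 2052

Adding 27 months from January 16, 2050.
month 1 + 27 = 28, which is month 4 of year 2052 → April 2052.
Day 16 is valid in April, giving April 16, 2052.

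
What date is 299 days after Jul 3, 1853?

Adding 299 days from July 3, 1853.
July has 31 days, so 31 − 3 = 28 days remain after July 3, 1853; 299 − 28 = 271 left.
August 1853 has 31 days: 271 − 31 = 240 left.
September 1853 has 30 days: 240 − 30 = 210 left.
October 1853 has 31 days: 210 − 31 = 179 left.
November 1853 has 30 days: 179 − 30 = 149 left.
December 1853 has 31 days: 149 − 31 = 118 left.
January 1854 has 31 days: 118 − 31 = 87 left.
February 1854 has 28 days (1854 is not a leap year): 87 − 28 = 59 left.
March 1854 has 31 days: 59 − 31 = 28 left.
28 days into April 1854 → April 28, 1854.

April 28, 1854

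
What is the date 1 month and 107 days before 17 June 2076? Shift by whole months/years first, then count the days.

January 31, 2076

Counting back 1 month and 107 days from June 17, 2076: first the month/year part, then the days.
month 6 − 1 = 5 → May 2076.
Day 17 is valid in May, giving May 17, 2076.
Now subtract 107 days from May 17, 2076.
Going back 17 days from May 17, 2076 reaches the end of the previous month; 107 − 17 = 90 left.
April 2076 has 30 days: 90 − 30 = 60 left.
March 2076 has 31 days: 60 − 31 = 29 left.
February 2076 has 29 days (2076 is a leap year): 29 − 29 = 0 left.
January 2076 has 31 days; 31 − 0 = 31 → January 31, 2076.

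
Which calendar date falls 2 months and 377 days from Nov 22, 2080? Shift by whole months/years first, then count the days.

Counting forward 2 months and 377 days from November 22, 2080: first the month/year part, then the days.
month 11 + 2 = 13, which is month 1 of year 2081 → January 2081.
Day 22 is valid in January, giving January 22, 2081.
Now add 377 days from January 22, 2081.
January has 31 days, so 31 − 22 = 9 days remain after January 22, 2081; 377 − 9 = 368 left.
February 2081 has 28 days (2081 is not a leap year): 368 − 28 = 340 left.
March 2081 has 31 days: 340 − 31 = 309 left.
April 2081 has 30 days: 309 − 30 = 279 left.
May 2081 has 31 days: 279 − 31 = 248 left.
June 2081 has 30 days: 248 − 30 = 218 left.
July 2081 has 31 days: 218 − 31 = 187 left.
August 2081 has 31 days: 187 − 31 = 156 left.
September 2081 has 30 days: 156 − 30 = 126 left.
October 2081 has 31 days: 126 − 31 = 95 left.
November 2081 has 30 days: 95 − 30 = 65 left.
December 2081 has 31 days: 65 − 31 = 34 left.
January 2082 has 31 days: 34 − 31 = 3 left.
3 days into February 2082 → February 3, 2082.

February 3, 2082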